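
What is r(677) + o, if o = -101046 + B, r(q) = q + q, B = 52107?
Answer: -47585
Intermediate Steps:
r(q) = 2*q
o = -48939 (o = -101046 + 52107 = -48939)
r(677) + o = 2*677 - 48939 = 1354 - 48939 = -47585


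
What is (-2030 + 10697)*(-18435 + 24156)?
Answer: 49583907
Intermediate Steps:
(-2030 + 10697)*(-18435 + 24156) = 8667*5721 = 49583907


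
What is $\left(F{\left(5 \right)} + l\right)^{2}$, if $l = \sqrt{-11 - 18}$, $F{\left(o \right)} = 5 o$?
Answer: $\left(25 + i \sqrt{29}\right)^{2} \approx 596.0 + 269.26 i$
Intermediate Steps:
$l = i \sqrt{29}$ ($l = \sqrt{-29} = i \sqrt{29} \approx 5.3852 i$)
$\left(F{\left(5 \right)} + l\right)^{2} = \left(5 \cdot 5 + i \sqrt{29}\right)^{2} = \left(25 + i \sqrt{29}\right)^{2}$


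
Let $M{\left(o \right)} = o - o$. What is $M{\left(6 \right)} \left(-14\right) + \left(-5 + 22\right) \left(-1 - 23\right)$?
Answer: $-408$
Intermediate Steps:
$M{\left(o \right)} = 0$
$M{\left(6 \right)} \left(-14\right) + \left(-5 + 22\right) \left(-1 - 23\right) = 0 \left(-14\right) + \left(-5 + 22\right) \left(-1 - 23\right) = 0 + 17 \left(-24\right) = 0 - 408 = -408$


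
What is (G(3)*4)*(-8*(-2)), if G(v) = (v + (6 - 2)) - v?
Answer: 256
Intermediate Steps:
G(v) = 4 (G(v) = (v + 4) - v = (4 + v) - v = 4)
(G(3)*4)*(-8*(-2)) = (4*4)*(-8*(-2)) = 16*16 = 256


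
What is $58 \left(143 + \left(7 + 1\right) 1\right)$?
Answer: $8758$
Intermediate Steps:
$58 \left(143 + \left(7 + 1\right) 1\right) = 58 \left(143 + 8 \cdot 1\right) = 58 \left(143 + 8\right) = 58 \cdot 151 = 8758$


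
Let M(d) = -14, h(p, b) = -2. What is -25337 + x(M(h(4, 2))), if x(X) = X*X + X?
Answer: -25155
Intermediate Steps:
x(X) = X + X² (x(X) = X² + X = X + X²)
-25337 + x(M(h(4, 2))) = -25337 - 14*(1 - 14) = -25337 - 14*(-13) = -25337 + 182 = -25155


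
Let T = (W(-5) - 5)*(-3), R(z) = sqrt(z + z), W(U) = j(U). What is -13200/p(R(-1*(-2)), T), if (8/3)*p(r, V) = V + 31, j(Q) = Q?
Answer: -35200/61 ≈ -577.05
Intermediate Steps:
W(U) = U
R(z) = sqrt(2)*sqrt(z) (R(z) = sqrt(2*z) = sqrt(2)*sqrt(z))
T = 30 (T = (-5 - 5)*(-3) = -10*(-3) = 30)
p(r, V) = 93/8 + 3*V/8 (p(r, V) = 3*(V + 31)/8 = 3*(31 + V)/8 = 93/8 + 3*V/8)
-13200/p(R(-1*(-2)), T) = -13200/(93/8 + (3/8)*30) = -13200/(93/8 + 45/4) = -13200/183/8 = -13200*8/183 = -35200/61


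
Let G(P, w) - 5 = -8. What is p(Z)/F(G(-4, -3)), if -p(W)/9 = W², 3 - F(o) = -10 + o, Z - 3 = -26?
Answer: -4761/16 ≈ -297.56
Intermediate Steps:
G(P, w) = -3 (G(P, w) = 5 - 8 = -3)
Z = -23 (Z = 3 - 26 = -23)
F(o) = 13 - o (F(o) = 3 - (-10 + o) = 3 + (10 - o) = 13 - o)
p(W) = -9*W²
p(Z)/F(G(-4, -3)) = (-9*(-23)²)/(13 - 1*(-3)) = (-9*529)/(13 + 3) = -4761/16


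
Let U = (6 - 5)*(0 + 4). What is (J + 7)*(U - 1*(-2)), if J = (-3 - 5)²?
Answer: 426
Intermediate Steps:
U = 4 (U = 1*4 = 4)
J = 64 (J = (-8)² = 64)
(J + 7)*(U - 1*(-2)) = (64 + 7)*(4 - 1*(-2)) = 71*(4 + 2) = 71*6 = 426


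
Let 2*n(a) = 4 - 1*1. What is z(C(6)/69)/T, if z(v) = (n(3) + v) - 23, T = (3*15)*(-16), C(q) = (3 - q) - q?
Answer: 199/6624 ≈ 0.030042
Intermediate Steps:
n(a) = 3/2 (n(a) = (4 - 1*1)/2 = (4 - 1)/2 = (1/2)*3 = 3/2)
C(q) = 3 - 2*q
T = -720 (T = 45*(-16) = -720)
z(v) = -43/2 + v (z(v) = (3/2 + v) - 23 = -43/2 + v)
z(C(6)/69)/T = (-43/2 + (3 - 2*6)/69)/(-720) = (-43/2 + (3 - 12)*(1/69))*(-1/720) = (-43/2 - 9*1/69)*(-1/720) = (-43/2 - 3/23)*(-1/720) = -995/46*(-1/720) = 199/6624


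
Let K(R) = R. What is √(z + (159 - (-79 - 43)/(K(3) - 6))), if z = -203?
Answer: I*√762/3 ≈ 9.2014*I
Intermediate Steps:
√(z + (159 - (-79 - 43)/(K(3) - 6))) = √(-203 + (159 - (-79 - 43)/(3 - 6))) = √(-203 + (159 - (-122)/(-3))) = √(-203 + (159 - (-122)*(-1)/3)) = √(-203 + (159 - 1*122/3)) = √(-203 + (159 - 122/3)) = √(-203 + 355/3) = √(-254/3) = I*√762/3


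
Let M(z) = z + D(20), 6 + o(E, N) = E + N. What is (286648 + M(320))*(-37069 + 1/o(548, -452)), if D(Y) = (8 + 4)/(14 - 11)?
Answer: -478699284574/45 ≈ -1.0638e+10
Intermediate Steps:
o(E, N) = -6 + E + N (o(E, N) = -6 + (E + N) = -6 + E + N)
D(Y) = 4 (D(Y) = 12/3 = 12*(1/3) = 4)
M(z) = 4 + z (M(z) = z + 4 = 4 + z)
(286648 + M(320))*(-37069 + 1/o(548, -452)) = (286648 + (4 + 320))*(-37069 + 1/(-6 + 548 - 452)) = (286648 + 324)*(-37069 + 1/90) = 286972*(-37069 + 1/90) = 286972*(-3336209/90) = -478699284574/45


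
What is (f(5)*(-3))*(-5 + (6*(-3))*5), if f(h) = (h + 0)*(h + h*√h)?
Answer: 7125 + 7125*√5 ≈ 23057.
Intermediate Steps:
f(h) = h*(h + h^(3/2))
(f(5)*(-3))*(-5 + (6*(-3))*5) = ((5² + 5^(5/2))*(-3))*(-5 + (6*(-3))*5) = ((25 + 25*√5)*(-3))*(-5 - 18*5) = (-75 - 75*√5)*(-5 - 90) = (-75 - 75*√5)*(-95) = 7125 + 7125*√5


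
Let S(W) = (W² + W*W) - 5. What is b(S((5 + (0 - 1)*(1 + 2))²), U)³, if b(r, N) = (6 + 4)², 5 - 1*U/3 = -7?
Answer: 1000000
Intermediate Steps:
U = 36 (U = 15 - 3*(-7) = 15 + 21 = 36)
S(W) = -5 + 2*W² (S(W) = (W² + W²) - 5 = 2*W² - 5 = -5 + 2*W²)
b(r, N) = 100 (b(r, N) = 10² = 100)
b(S((5 + (0 - 1)*(1 + 2))²), U)³ = 100³ = 1000000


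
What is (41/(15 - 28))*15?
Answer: -615/13 ≈ -47.308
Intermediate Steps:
(41/(15 - 28))*15 = (41/(-13))*15 = (41*(-1/13))*15 = -41/13*15 = -615/13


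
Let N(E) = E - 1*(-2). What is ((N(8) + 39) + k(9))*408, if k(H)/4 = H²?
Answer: 152184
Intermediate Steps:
N(E) = 2 + E (N(E) = E + 2 = 2 + E)
k(H) = 4*H²
((N(8) + 39) + k(9))*408 = (((2 + 8) + 39) + 4*9²)*408 = ((10 + 39) + 4*81)*408 = (49 + 324)*408 = 373*408 = 152184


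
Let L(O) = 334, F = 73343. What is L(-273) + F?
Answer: 73677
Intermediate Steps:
L(-273) + F = 334 + 73343 = 73677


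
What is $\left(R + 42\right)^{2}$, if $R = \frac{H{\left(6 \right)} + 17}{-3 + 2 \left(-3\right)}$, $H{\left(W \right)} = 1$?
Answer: $1600$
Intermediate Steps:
$R = -2$ ($R = \frac{1 + 17}{-3 + 2 \left(-3\right)} = \frac{18}{-3 - 6} = \frac{18}{-9} = 18 \left(- \frac{1}{9}\right) = -2$)
$\left(R + 42\right)^{2} = \left(-2 + 42\right)^{2} = 40^{2} = 1600$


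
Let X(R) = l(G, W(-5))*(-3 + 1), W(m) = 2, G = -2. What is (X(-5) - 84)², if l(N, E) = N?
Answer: 6400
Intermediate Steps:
X(R) = 4 (X(R) = -2*(-3 + 1) = -2*(-2) = 4)
(X(-5) - 84)² = (4 - 84)² = (-80)² = 6400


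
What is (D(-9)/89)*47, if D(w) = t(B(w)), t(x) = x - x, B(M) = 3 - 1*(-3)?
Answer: 0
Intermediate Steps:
B(M) = 6 (B(M) = 3 + 3 = 6)
t(x) = 0
D(w) = 0
(D(-9)/89)*47 = (0/89)*47 = (0*(1/89))*47 = 0*47 = 0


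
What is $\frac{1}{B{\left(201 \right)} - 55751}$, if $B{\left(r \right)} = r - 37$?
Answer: $- \frac{1}{55587} \approx -1.799 \cdot 10^{-5}$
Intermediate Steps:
$B{\left(r \right)} = -37 + r$
$\frac{1}{B{\left(201 \right)} - 55751} = \frac{1}{\left(-37 + 201\right) - 55751} = \frac{1}{164 - 55751} = \frac{1}{-55587} = - \frac{1}{55587}$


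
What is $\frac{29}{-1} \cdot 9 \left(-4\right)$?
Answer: $1044$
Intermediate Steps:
$\frac{29}{-1} \cdot 9 \left(-4\right) = 29 \left(-1\right) 9 \left(-4\right) = \left(-29\right) 9 \left(-4\right) = \left(-261\right) \left(-4\right) = 1044$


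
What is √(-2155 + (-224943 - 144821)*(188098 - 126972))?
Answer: I*√22602196419 ≈ 1.5034e+5*I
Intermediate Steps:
√(-2155 + (-224943 - 144821)*(188098 - 126972)) = √(-2155 - 369764*61126) = √(-2155 - 22602194264) = √(-22602196419) = I*√22602196419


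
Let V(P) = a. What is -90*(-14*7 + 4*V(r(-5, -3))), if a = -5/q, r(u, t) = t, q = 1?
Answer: 10620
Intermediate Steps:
a = -5 (a = -5/1 = -5*1 = -5)
V(P) = -5
-90*(-14*7 + 4*V(r(-5, -3))) = -90*(-14*7 + 4*(-5)) = -90*(-98 - 20) = -90*(-118) = 10620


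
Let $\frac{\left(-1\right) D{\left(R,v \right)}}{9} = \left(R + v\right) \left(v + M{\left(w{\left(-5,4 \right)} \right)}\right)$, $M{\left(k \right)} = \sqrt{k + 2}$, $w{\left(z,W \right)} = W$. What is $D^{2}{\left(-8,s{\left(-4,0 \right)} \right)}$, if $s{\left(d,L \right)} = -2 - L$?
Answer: $81000 - 32400 \sqrt{6} \approx 1636.5$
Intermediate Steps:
$M{\left(k \right)} = \sqrt{2 + k}$
$D{\left(R,v \right)} = - 9 \left(R + v\right) \left(v + \sqrt{6}\right)$ ($D{\left(R,v \right)} = - 9 \left(R + v\right) \left(v + \sqrt{2 + 4}\right) = - 9 \left(R + v\right) \left(v + \sqrt{6}\right)$)
$D^{2}{\left(-8,s{\left(-4,0 \right)} \right)} = \left(- 9 \left(-2 - 0\right)^{2} - - 72 \left(-2 - 0\right) - - 72 \sqrt{6} - 9 \left(-2 - 0\right) \sqrt{6}\right)^{2} = \left(- 9 \left(-2 + 0\right)^{2} - - 72 \left(-2 + 0\right) + 72 \sqrt{6} - 9 \left(-2 + 0\right) \sqrt{6}\right)^{2} = \left(- 9 \left(-2\right)^{2} - \left(-72\right) \left(-2\right) + 72 \sqrt{6} - - 18 \sqrt{6}\right)^{2} = \left(\left(-9\right) 4 - 144 + 72 \sqrt{6} + 18 \sqrt{6}\right)^{2} = \left(-36 - 144 + 72 \sqrt{6} + 18 \sqrt{6}\right)^{2} = \left(-180 + 90 \sqrt{6}\right)^{2}$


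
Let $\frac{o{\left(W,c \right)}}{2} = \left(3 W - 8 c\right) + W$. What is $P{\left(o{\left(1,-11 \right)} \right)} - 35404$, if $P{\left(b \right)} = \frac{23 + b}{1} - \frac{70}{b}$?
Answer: $- \frac{3238159}{92} \approx -35197.0$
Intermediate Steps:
$o{\left(W,c \right)} = - 16 c + 8 W$ ($o{\left(W,c \right)} = 2 \left(\left(3 W - 8 c\right) + W\right) = 2 \left(\left(- 8 c + 3 W\right) + W\right) = 2 \left(- 8 c + 4 W\right) = - 16 c + 8 W$)
$P{\left(b \right)} = 23 + b - \frac{70}{b}$ ($P{\left(b \right)} = \left(23 + b\right) 1 - \frac{70}{b} = \left(23 + b\right) - \frac{70}{b} = 23 + b - \frac{70}{b}$)
$P{\left(o{\left(1,-11 \right)} \right)} - 35404 = \left(23 + \left(\left(-16\right) \left(-11\right) + 8 \cdot 1\right) - \frac{70}{\left(-16\right) \left(-11\right) + 8 \cdot 1}\right) - 35404 = \left(23 + \left(176 + 8\right) - \frac{70}{176 + 8}\right) - 35404 = \left(23 + 184 - \frac{70}{184}\right) - 35404 = \left(23 + 184 - \frac{35}{92}\right) - 35404 = \frac{19009}{92} - 35404 = - \frac{3238159}{92}$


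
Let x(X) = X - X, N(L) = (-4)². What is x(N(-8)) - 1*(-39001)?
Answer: 39001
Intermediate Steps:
N(L) = 16
x(X) = 0
x(N(-8)) - 1*(-39001) = 0 - 1*(-39001) = 0 + 39001 = 39001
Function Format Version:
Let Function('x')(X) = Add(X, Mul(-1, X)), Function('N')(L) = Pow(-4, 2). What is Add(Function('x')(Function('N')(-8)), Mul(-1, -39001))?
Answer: 39001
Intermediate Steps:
Function('N')(L) = 16
Function('x')(X) = 0
Add(Function('x')(Function('N')(-8)), Mul(-1, -39001)) = Add(0, Mul(-1, -39001)) = Add(0, 39001) = 39001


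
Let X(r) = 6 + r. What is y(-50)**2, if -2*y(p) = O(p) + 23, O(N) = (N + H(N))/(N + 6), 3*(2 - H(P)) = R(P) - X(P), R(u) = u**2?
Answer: 227529/484 ≈ 470.10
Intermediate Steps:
H(P) = 4 - P**2/3 + P/3 (H(P) = 2 - (P**2 - (6 + P))/3 = 2 - (P**2 + (-6 - P))/3 = 2 - (-6 + P**2 - P)/3 = 2 + (2 - P**2/3 + P/3) = 4 - P**2/3 + P/3)
O(N) = (4 - N**2/3 + 4*N/3)/(6 + N) (O(N) = (N + (4 - N**2/3 + N/3))/(N + 6) = (4 - N**2/3 + 4*N/3)/(6 + N))
y(p) = -23/2 - (12 - p**2 + 4*p)/(6*(6 + p)) (y(p) = -((12 - p**2 + 4*p)/(3*(6 + p)) + 23)/2 = -(23 + (12 - p**2 + 4*p)/(3*(6 + p)))/2 = -23/2 - (12 - p**2 + 4*p)/(6*(6 + p)))
y(-50)**2 = ((-426 + (-50)**2 - 73*(-50))/(6*(6 - 50)))**2 = ((1/6)*(-426 + 2500 + 3650)/(-44))**2 = ((1/6)*(-1/44)*5724)**2 = (-477/22)**2 = 227529/484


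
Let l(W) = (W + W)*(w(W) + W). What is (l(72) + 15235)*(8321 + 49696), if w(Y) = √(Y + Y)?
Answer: 1585662627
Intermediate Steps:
w(Y) = √2*√Y (w(Y) = √(2*Y) = √2*√Y)
l(W) = 2*W*(W + √2*√W) (l(W) = (W + W)*(√2*√W + W) = (2*W)*(W + √2*√W) = 2*W*(W + √2*√W))
(l(72) + 15235)*(8321 + 49696) = (2*72*(72 + √2*√72) + 15235)*(8321 + 49696) = (2*72*(72 + √2*(6*√2)) + 15235)*58017 = (2*72*(72 + 12) + 15235)*58017 = (2*72*84 + 15235)*58017 = (12096 + 15235)*58017 = 27331*58017 = 1585662627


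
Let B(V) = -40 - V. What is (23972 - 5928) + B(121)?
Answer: 17883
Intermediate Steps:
(23972 - 5928) + B(121) = (23972 - 5928) + (-40 - 1*121) = 18044 + (-40 - 121) = 18044 - 161 = 17883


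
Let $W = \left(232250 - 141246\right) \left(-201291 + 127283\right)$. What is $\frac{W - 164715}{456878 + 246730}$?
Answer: $- \frac{6735188747}{703608} \approx -9572.4$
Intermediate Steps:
$W = -6735024032$ ($W = 91004 \left(-74008\right) = -6735024032$)
$\frac{W - 164715}{456878 + 246730} = \frac{-6735024032 - 164715}{456878 + 246730} = - \frac{6735188747}{703608}$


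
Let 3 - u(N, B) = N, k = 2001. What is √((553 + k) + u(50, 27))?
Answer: √2507 ≈ 50.070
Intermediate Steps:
u(N, B) = 3 - N
√((553 + k) + u(50, 27)) = √((553 + 2001) + (3 - 1*50)) = √(2554 + (3 - 50)) = √(2554 - 47) = √2507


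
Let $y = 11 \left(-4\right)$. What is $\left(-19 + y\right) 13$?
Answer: $-819$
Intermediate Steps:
$y = -44$
$\left(-19 + y\right) 13 = \left(-19 - 44\right) 13 = \left(-63\right) 13 = -819$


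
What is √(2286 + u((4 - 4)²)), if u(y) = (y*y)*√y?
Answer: 3*√254 ≈ 47.812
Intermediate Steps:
u(y) = y^(5/2) (u(y) = y²*√y = y^(5/2))
√(2286 + u((4 - 4)²)) = √(2286 + ((4 - 4)²)^(5/2)) = √(2286 + (0²)^(5/2)) = √(2286 + 0^(5/2)) = √(2286 + 0) = √2286 = 3*√254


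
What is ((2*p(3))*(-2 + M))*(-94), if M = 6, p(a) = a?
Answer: -2256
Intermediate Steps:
((2*p(3))*(-2 + M))*(-94) = ((2*3)*(-2 + 6))*(-94) = (6*4)*(-94) = 24*(-94) = -2256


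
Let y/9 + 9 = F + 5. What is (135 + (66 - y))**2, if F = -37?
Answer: 324900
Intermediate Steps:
y = -369 (y = -81 + 9*(-37 + 5) = -81 + 9*(-32) = -81 - 288 = -369)
(135 + (66 - y))**2 = (135 + (66 - 1*(-369)))**2 = (135 + (66 + 369))**2 = (135 + 435)**2 = 570**2 = 324900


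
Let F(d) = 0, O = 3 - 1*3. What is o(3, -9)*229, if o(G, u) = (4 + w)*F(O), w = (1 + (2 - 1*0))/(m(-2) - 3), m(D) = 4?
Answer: 0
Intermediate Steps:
O = 0 (O = 3 - 3 = 0)
w = 3 (w = (1 + (2 - 1*0))/(4 - 3) = (1 + (2 + 0))/1 = (1 + 2)*1 = 3*1 = 3)
o(G, u) = 0 (o(G, u) = (4 + 3)*0 = 7*0 = 0)
o(3, -9)*229 = 0*229 = 0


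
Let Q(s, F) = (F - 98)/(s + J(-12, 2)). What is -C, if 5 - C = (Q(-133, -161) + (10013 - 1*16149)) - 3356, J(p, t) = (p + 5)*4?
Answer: -218394/23 ≈ -9495.4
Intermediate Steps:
J(p, t) = 20 + 4*p (J(p, t) = (5 + p)*4 = 20 + 4*p)
Q(s, F) = (-98 + F)/(-28 + s) (Q(s, F) = (F - 98)/(s + (20 + 4*(-12))) = (-98 + F)/(s + (20 - 48)) = (-98 + F)/(s - 28) = (-98 + F)/(-28 + s))
C = 218394/23 (C = 5 - (((-98 - 161)/(-28 - 133) + (10013 - 1*16149)) - 3356) = 5 - ((-259/(-161) + (10013 - 16149)) - 3356) = 5 - ((-1/161*(-259) - 6136) - 3356) = 5 - ((37/23 - 6136) - 3356) = 5 - (-141091/23 - 3356) = 5 - 1*(-218279/23) = 5 + 218279/23 = 218394/23 ≈ 9495.4)
-C = -1*218394/23 = -218394/23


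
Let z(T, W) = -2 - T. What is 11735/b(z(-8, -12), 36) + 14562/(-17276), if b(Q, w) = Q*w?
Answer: 49897117/932904 ≈ 53.486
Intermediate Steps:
11735/b(z(-8, -12), 36) + 14562/(-17276) = 11735/(((-2 - 1*(-8))*36)) + 14562/(-17276) = 11735/(((-2 + 8)*36)) + 14562*(-1/17276) = 11735/((6*36)) - 7281/8638 = 11735/216 - 7281/8638 = 49897117/932904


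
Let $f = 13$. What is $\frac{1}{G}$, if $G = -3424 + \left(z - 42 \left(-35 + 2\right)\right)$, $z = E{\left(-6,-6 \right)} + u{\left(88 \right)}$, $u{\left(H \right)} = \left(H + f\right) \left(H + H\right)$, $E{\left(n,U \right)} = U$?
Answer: $\frac{1}{15732} \approx 6.3565 \cdot 10^{-5}$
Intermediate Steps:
$u{\left(H \right)} = 2 H \left(13 + H\right)$ ($u{\left(H \right)} = \left(H + 13\right) \left(H + H\right) = \left(13 + H\right) 2 H = 2 H \left(13 + H\right)$)
$z = 17770$ ($z = -6 + 2 \cdot 88 \left(13 + 88\right) = -6 + 2 \cdot 88 \cdot 101 = -6 + 17776 = 17770$)
$G = 15732$ ($G = -3424 + \left(17770 - 42 \left(-35 + 2\right)\right) = -3424 + \left(17770 - 42 \left(-33\right)\right) = -3424 + \left(17770 - -1386\right) = -3424 + \left(17770 + 1386\right) = -3424 + 19156 = 15732$)
$\frac{1}{G} = \frac{1}{15732}$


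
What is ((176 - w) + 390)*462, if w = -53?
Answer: 285978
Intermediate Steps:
((176 - w) + 390)*462 = ((176 - 1*(-53)) + 390)*462 = ((176 + 53) + 390)*462 = (229 + 390)*462 = 619*462 = 285978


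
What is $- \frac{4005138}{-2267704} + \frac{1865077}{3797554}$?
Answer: $\frac{4859792601415}{2152932099004} \approx 2.2573$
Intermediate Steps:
$- \frac{4005138}{-2267704} + \frac{1865077}{3797554} = \left(-4005138\right) \left(- \frac{1}{2267704}\right) + 1865077 \cdot \frac{1}{3797554} = \frac{2002569}{1133852} + \frac{1865077}{3797554} = \frac{4859792601415}{2152932099004}$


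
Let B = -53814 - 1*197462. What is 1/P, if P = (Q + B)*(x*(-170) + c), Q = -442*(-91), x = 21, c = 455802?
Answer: -1/95445372528 ≈ -1.0477e-11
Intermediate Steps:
Q = 40222
B = -251276 (B = -53814 - 197462 = -251276)
P = -95445372528 (P = (40222 - 251276)*(21*(-170) + 455802) = -211054*(-3570 + 455802) = -211054*452232 = -95445372528)
1/P = 1/(-95445372528) = -1/95445372528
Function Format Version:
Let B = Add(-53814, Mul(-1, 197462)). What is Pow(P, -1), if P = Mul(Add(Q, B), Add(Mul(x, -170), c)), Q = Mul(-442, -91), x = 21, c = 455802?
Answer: Rational(-1, 95445372528) ≈ -1.0477e-11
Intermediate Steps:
Q = 40222
B = -251276 (B = Add(-53814, -197462) = -251276)
P = -95445372528 (P = Mul(Add(40222, -251276), Add(Mul(21, -170), 455802)) = Mul(-211054, Add(-3570, 455802)) = Mul(-211054, 452232) = -95445372528)
Pow(P, -1) = Pow(-95445372528, -1) = Rational(-1, 95445372528)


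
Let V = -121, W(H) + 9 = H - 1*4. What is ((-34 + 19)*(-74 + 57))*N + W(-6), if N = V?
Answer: -30874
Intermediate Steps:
W(H) = -13 + H (W(H) = -9 + (H - 1*4) = -9 + (H - 4) = -9 + (-4 + H) = -13 + H)
N = -121
((-34 + 19)*(-74 + 57))*N + W(-6) = ((-34 + 19)*(-74 + 57))*(-121) + (-13 - 6) = -15*(-17)*(-121) - 19 = 255*(-121) - 19 = -30855 - 19 = -30874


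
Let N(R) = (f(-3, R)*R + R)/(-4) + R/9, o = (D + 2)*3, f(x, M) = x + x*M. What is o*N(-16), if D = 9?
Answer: 18040/3 ≈ 6013.3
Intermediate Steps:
f(x, M) = x + M*x
o = 33 (o = (9 + 2)*3 = 11*3 = 33)
N(R) = -5*R/36 - R*(-3 - 3*R)/4 (N(R) = ((-3*(1 + R))*R + R)/(-4) + R/9 = ((-3 - 3*R)*R + R)*(-¼) + R*(⅑) = (R*(-3 - 3*R) + R)*(-¼) + R/9 = (R + R*(-3 - 3*R))*(-¼) + R/9 = (-R/4 - R*(-3 - 3*R)/4) + R/9 = -5*R/36 - R*(-3 - 3*R)/4)
o*N(-16) = 33*((1/36)*(-16)*(22 + 27*(-16))) = 33*((1/36)*(-16)*(22 - 432)) = 33*((1/36)*(-16)*(-410)) = 33*(1640/9) = 18040/3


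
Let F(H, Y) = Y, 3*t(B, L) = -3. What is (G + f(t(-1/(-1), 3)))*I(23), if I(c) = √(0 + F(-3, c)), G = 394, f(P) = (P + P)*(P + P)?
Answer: 398*√23 ≈ 1908.7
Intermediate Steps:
t(B, L) = -1 (t(B, L) = (⅓)*(-3) = -1)
f(P) = 4*P² (f(P) = (2*P)*(2*P) = 4*P²)
I(c) = √c (I(c) = √(0 + c) = √c)
(G + f(t(-1/(-1), 3)))*I(23) = (394 + 4*(-1)²)*√23 = (394 + 4*1)*√23 = (394 + 4)*√23 = 398*√23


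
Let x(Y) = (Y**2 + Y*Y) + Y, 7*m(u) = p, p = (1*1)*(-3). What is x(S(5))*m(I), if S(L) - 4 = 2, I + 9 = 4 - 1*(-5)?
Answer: -234/7 ≈ -33.429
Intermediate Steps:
I = 0 (I = -9 + (4 - 1*(-5)) = -9 + (4 + 5) = -9 + 9 = 0)
S(L) = 6 (S(L) = 4 + 2 = 6)
p = -3 (p = 1*(-3) = -3)
m(u) = -3/7 (m(u) = (1/7)*(-3) = -3/7)
x(Y) = Y + 2*Y**2 (x(Y) = (Y**2 + Y**2) + Y = 2*Y**2 + Y = Y + 2*Y**2)
x(S(5))*m(I) = (6*(1 + 2*6))*(-3/7) = (6*(1 + 12))*(-3/7) = (6*13)*(-3/7) = 78*(-3/7) = -234/7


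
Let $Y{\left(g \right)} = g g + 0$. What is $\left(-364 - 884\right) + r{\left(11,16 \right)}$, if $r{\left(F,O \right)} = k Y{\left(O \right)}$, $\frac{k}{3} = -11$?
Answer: $-9696$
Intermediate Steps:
$k = -33$ ($k = 3 \left(-11\right) = -33$)
$Y{\left(g \right)} = g^{2}$ ($Y{\left(g \right)} = g^{2} + 0 = g^{2}$)
$r{\left(F,O \right)} = - 33 O^{2}$
$\left(-364 - 884\right) + r{\left(11,16 \right)} = \left(-364 - 884\right) - 33 \cdot 16^{2} = \left(-364 - 884\right) - 8448 = -1248 - 8448 = -9696$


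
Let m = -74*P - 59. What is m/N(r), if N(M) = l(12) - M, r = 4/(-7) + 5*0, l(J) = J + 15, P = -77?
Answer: 39473/193 ≈ 204.52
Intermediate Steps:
l(J) = 15 + J
r = -4/7 (r = 4*(-⅐) + 0 = -4/7 + 0 = -4/7 ≈ -0.57143)
N(M) = 27 - M (N(M) = (15 + 12) - M = 27 - M)
m = 5639 (m = -74*(-77) - 59 = 5698 - 59 = 5639)
m/N(r) = 5639/(27 - 1*(-4/7)) = 5639/(27 + 4/7) = 5639/(193/7) = 5639*(7/193) = 39473/193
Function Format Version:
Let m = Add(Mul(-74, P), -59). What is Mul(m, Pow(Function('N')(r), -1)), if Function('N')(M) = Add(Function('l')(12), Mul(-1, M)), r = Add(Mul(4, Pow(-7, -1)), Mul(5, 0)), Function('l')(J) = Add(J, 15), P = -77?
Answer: Rational(39473, 193) ≈ 204.52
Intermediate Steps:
Function('l')(J) = Add(15, J)
r = Rational(-4, 7) (r = Add(Mul(4, Rational(-1, 7)), 0) = Add(Rational(-4, 7), 0) = Rational(-4, 7) ≈ -0.57143)
Function('N')(M) = Add(27, Mul(-1, M)) (Function('N')(M) = Add(Add(15, 12), Mul(-1, M)) = Add(27, Mul(-1, M)))
m = 5639 (m = Add(Mul(-74, -77), -59) = Add(5698, -59) = 5639)
Mul(m, Pow(Function('N')(r), -1)) = Mul(5639, Pow(Add(27, Mul(-1, Rational(-4, 7))), -1)) = Mul(5639, Pow(Add(27, Rational(4, 7)), -1)) = Mul(5639, Pow(Rational(193, 7), -1)) = Mul(5639, Rational(7, 193)) = Rational(39473, 193)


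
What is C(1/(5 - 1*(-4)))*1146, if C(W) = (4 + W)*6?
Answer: 28268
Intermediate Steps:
C(W) = 24 + 6*W
C(1/(5 - 1*(-4)))*1146 = (24 + 6/(5 - 1*(-4)))*1146 = (24 + 6/(5 + 4))*1146 = (24 + 6/9)*1146 = (24 + 6*(⅑))*1146 = (24 + ⅔)*1146 = (74/3)*1146 = 28268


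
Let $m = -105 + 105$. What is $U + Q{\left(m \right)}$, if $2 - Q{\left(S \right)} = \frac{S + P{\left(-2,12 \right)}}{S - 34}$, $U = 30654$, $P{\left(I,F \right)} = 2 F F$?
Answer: $\frac{521296}{17} \approx 30664.0$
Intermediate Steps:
$P{\left(I,F \right)} = 2 F^{2}$
$m = 0$
$Q{\left(S \right)} = 2 - \frac{288 + S}{-34 + S}$ ($Q{\left(S \right)} = 2 - \frac{S + 2 \cdot 12^{2}}{S - 34} = 2 - \frac{S + 2 \cdot 144}{-34 + S} = 2 - \frac{S + 288}{-34 + S} = 2 - \frac{288 + S}{-34 + S}$)
$U + Q{\left(m \right)} = 30654 + \frac{-356 + 0}{-34 + 0} = 30654 + \frac{1}{-34} \left(-356\right) = 30654 - - \frac{178}{17} = 30654 + \frac{178}{17} = \frac{521296}{17}$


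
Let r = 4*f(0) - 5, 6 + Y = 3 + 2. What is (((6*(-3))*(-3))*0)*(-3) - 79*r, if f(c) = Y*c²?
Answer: 395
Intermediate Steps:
Y = -1 (Y = -6 + (3 + 2) = -6 + 5 = -1)
f(c) = -c²
r = -5 (r = 4*(-1*0²) - 5 = 4*(-1*0) - 5 = 4*0 - 5 = 0 - 5 = -5)
(((6*(-3))*(-3))*0)*(-3) - 79*r = (((6*(-3))*(-3))*0)*(-3) - 79*(-5) = (-18*(-3)*0)*(-3) + 395 = (54*0)*(-3) + 395 = 0*(-3) + 395 = 0 + 395 = 395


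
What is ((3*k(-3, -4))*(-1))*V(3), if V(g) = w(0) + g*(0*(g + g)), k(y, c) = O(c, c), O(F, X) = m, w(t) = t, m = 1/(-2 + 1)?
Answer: 0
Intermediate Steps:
m = -1 (m = 1/(-1) = -1)
O(F, X) = -1
k(y, c) = -1
V(g) = 0 (V(g) = 0 + g*(0*(g + g)) = 0 + g*(0*(2*g)) = 0 + g*0 = 0 + 0 = 0)
((3*k(-3, -4))*(-1))*V(3) = ((3*(-1))*(-1))*0 = -3*(-1)*0 = 3*0 = 0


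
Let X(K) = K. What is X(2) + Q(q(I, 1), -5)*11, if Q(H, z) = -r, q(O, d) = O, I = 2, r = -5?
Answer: 57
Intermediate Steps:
Q(H, z) = 5 (Q(H, z) = -1*(-5) = 5)
X(2) + Q(q(I, 1), -5)*11 = 2 + 5*11 = 2 + 55 = 57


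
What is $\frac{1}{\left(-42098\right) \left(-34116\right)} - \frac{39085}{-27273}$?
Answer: $\frac{18711492561851}{13056633910488} \approx 1.4331$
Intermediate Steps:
$\frac{1}{\left(-42098\right) \left(-34116\right)} - \frac{39085}{-27273} = \left(- \frac{1}{42098}\right) \left(- \frac{1}{34116}\right) - - \frac{39085}{27273} = \frac{1}{1436215368} + \frac{39085}{27273} = \frac{18711492561851}{13056633910488}$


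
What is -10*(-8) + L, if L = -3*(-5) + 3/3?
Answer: 96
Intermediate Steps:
L = 16 (L = 15 + 3*(⅓) = 15 + 1 = 16)
-10*(-8) + L = -10*(-8) + 16 = 80 + 16 = 96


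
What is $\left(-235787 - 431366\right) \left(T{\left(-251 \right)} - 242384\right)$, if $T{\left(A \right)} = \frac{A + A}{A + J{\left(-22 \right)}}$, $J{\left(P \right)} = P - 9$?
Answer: $\frac{22800549542629}{141} \approx 1.6171 \cdot 10^{11}$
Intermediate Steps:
$J{\left(P \right)} = -9 + P$ ($J{\left(P \right)} = P - 9 = -9 + P$)
$T{\left(A \right)} = \frac{2 A}{-31 + A}$ ($T{\left(A \right)} = \frac{A + A}{A - 31} = \frac{2 A}{A - 31} = \frac{2 A}{-31 + A}$)
$\left(-235787 - 431366\right) \left(T{\left(-251 \right)} - 242384\right) = \left(-235787 - 431366\right) \left(2 \left(-251\right) \frac{1}{-31 - 251} - 242384\right) = - 667153 \left(2 \left(-251\right) \frac{1}{-282} - 242384\right) = - 667153 \left(2 \left(-251\right) \left(- \frac{1}{282}\right) - 242384\right) = - 667153 \left(\frac{251}{141} - 242384\right) = \left(-667153\right) \left(- \frac{34175893}{141}\right) = \frac{22800549542629}{141}$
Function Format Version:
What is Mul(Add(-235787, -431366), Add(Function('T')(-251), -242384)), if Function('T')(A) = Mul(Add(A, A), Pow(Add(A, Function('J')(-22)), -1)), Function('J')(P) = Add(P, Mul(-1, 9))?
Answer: Rational(22800549542629, 141) ≈ 1.6171e+11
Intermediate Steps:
Function('J')(P) = Add(-9, P) (Function('J')(P) = Add(P, -9) = Add(-9, P))
Function('T')(A) = Mul(2, A, Pow(Add(-31, A), -1)) (Function('T')(A) = Mul(Add(A, A), Pow(Add(A, Add(-9, -22)), -1)) = Mul(Mul(2, A), Pow(Add(A, -31), -1)) = Mul(Mul(2, A), Pow(Add(-31, A), -1)) = Mul(2, A, Pow(Add(-31, A), -1)))
Mul(Add(-235787, -431366), Add(Function('T')(-251), -242384)) = Mul(Add(-235787, -431366), Add(Mul(2, -251, Pow(Add(-31, -251), -1)), -242384)) = Mul(-667153, Add(Mul(2, -251, Pow(-282, -1)), -242384)) = Mul(-667153, Add(Mul(2, -251, Rational(-1, 282)), -242384)) = Mul(-667153, Add(Rational(251, 141), -242384)) = Mul(-667153, Rational(-34175893, 141)) = Rational(22800549542629, 141)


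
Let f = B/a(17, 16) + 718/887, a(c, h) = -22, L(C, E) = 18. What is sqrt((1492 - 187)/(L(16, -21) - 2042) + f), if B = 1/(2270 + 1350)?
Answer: sqrt(56140949138415)/18462905 ≈ 0.40583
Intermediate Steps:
B = 1/3620 ≈ 0.00027624
f = 57180633/70640680 (f = (1/3620)/(-22) + 718/887 = (1/3620)*(-1/22) + 718*(1/887) = -1/79640 + 718/887 = 57180633/70640680 ≈ 0.80946)
sqrt((1492 - 187)/(L(16, -21) - 2042) + f) = sqrt((1492 - 187)/(18 - 2042) + 57180633/70640680) = sqrt(1305/(-2024) + 57180633/70640680) = sqrt(1305*(-1/2024) + 57180633/70640680) = sqrt(-1305/2024 + 57180633/70640680) = sqrt(3040743/18462905) = sqrt(56140949138415)/18462905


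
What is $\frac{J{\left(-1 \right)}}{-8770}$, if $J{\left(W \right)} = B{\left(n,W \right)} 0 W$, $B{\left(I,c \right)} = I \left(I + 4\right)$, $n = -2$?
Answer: $0$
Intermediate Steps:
$B{\left(I,c \right)} = I \left(4 + I\right)$
$J{\left(W \right)} = 0$ ($J{\left(W \right)} = - 2 \left(4 - 2\right) 0 W = \left(-2\right) 2 \cdot 0 W = \left(-4\right) 0 W = 0 W = 0$)
$\frac{J{\left(-1 \right)}}{-8770} = \frac{1}{-8770} \cdot 0 = \left(- \frac{1}{8770}\right) 0 = 0$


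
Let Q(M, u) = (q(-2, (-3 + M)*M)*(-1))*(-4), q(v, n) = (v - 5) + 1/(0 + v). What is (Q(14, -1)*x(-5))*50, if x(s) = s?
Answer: 7500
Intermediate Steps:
q(v, n) = -5 + v + 1/v (q(v, n) = (-5 + v) + 1/v = -5 + v + 1/v)
Q(M, u) = -30 (Q(M, u) = ((-5 - 2 + 1/(-2))*(-1))*(-4) = ((-5 - 2 - ½)*(-1))*(-4) = -15/2*(-1)*(-4) = (15/2)*(-4) = -30)
(Q(14, -1)*x(-5))*50 = -30*(-5)*50 = 150*50 = 7500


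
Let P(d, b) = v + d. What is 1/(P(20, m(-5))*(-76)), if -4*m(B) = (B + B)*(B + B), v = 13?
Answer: -1/2508 ≈ -0.00039872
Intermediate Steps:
m(B) = -B² (m(B) = -(B + B)*(B + B)/4 = -2*B*2*B/4 = -B²)
P(d, b) = 13 + d
1/(P(20, m(-5))*(-76)) = 1/((13 + 20)*(-76)) = 1/(33*(-76)) = 1/(-2508) = -1/2508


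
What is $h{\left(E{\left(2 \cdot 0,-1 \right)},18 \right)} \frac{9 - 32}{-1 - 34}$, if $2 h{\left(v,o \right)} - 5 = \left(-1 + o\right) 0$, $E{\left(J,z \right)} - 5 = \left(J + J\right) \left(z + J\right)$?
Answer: $\frac{23}{14} \approx 1.6429$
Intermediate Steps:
$E{\left(J,z \right)} = 5 + 2 J \left(J + z\right)$ ($E{\left(J,z \right)} = 5 + \left(J + J\right) \left(z + J\right) = 5 + 2 J \left(J + z\right)$)
$h{\left(v,o \right)} = \frac{5}{2}$ ($h{\left(v,o \right)} = \frac{5}{2} + \frac{\left(-1 + o\right) 0}{2} = \frac{5}{2} + \frac{1}{2} \cdot 0 = \frac{5}{2} + 0 = \frac{5}{2}$)
$h{\left(E{\left(2 \cdot 0,-1 \right)},18 \right)} \frac{9 - 32}{-1 - 34} = \frac{5 \frac{9 - 32}{-1 - 34}}{2} = \frac{5 \left(- \frac{23}{-35}\right)}{2} = \frac{5 \left(\left(-23\right) \left(- \frac{1}{35}\right)\right)}{2} = \frac{5}{2} \cdot \frac{23}{35} = \frac{23}{14}$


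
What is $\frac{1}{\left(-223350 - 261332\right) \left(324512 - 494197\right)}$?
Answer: $\frac{1}{82243265170} \approx 1.2159 \cdot 10^{-11}$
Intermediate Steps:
$\frac{1}{\left(-223350 - 261332\right) \left(324512 - 494197\right)} = \frac{1}{\left(-484682\right) \left(-169685\right)} = \frac{1}{82243265170}$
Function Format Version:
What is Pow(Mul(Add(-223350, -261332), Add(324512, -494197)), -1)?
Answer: Rational(1, 82243265170) ≈ 1.2159e-11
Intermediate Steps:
Pow(Mul(Add(-223350, -261332), Add(324512, -494197)), -1) = Pow(Mul(-484682, -169685), -1) = Pow(82243265170, -1) = Rational(1, 82243265170)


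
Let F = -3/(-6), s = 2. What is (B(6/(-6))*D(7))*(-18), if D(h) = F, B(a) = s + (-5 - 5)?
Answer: 72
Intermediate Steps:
B(a) = -8 (B(a) = 2 + (-5 - 5) = 2 - 10 = -8)
F = 1/2 (F = -3*(-1/6) = 1/2 ≈ 0.50000)
D(h) = 1/2
(B(6/(-6))*D(7))*(-18) = -8*1/2*(-18) = -4*(-18) = 72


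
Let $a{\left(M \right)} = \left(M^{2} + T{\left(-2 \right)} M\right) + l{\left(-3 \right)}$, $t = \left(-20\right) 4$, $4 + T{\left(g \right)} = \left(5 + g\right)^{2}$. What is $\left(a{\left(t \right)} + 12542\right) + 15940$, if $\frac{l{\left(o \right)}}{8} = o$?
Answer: $34458$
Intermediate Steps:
$l{\left(o \right)} = 8 o$
$T{\left(g \right)} = -4 + \left(5 + g\right)^{2}$
$t = -80$
$a{\left(M \right)} = -24 + M^{2} + 5 M$ ($a{\left(M \right)} = \left(M^{2} + \left(-4 + \left(5 - 2\right)^{2}\right) M\right) + 8 \left(-3\right) = \left(M^{2} + \left(-4 + 3^{2}\right) M\right) - 24 = \left(M^{2} + \left(-4 + 9\right) M\right) - 24 = \left(M^{2} + 5 M\right) - 24 = -24 + M^{2} + 5 M$)
$\left(a{\left(t \right)} + 12542\right) + 15940 = \left(\left(-24 + \left(-80\right)^{2} + 5 \left(-80\right)\right) + 12542\right) + 15940 = \left(\left(-24 + 6400 - 400\right) + 12542\right) + 15940 = \left(5976 + 12542\right) + 15940 = 18518 + 15940 = 34458$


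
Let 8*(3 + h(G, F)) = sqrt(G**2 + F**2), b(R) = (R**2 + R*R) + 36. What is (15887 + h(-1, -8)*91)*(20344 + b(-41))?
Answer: 370707588 + 1080261*sqrt(65)/4 ≈ 3.7288e+8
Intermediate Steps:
b(R) = 36 + 2*R**2 (b(R) = (R**2 + R**2) + 36 = 2*R**2 + 36 = 36 + 2*R**2)
h(G, F) = -3 + sqrt(F**2 + G**2)/8 (h(G, F) = -3 + sqrt(G**2 + F**2)/8 = -3 + sqrt(F**2 + G**2)/8)
(15887 + h(-1, -8)*91)*(20344 + b(-41)) = (15887 + (-3 + sqrt((-8)**2 + (-1)**2)/8)*91)*(20344 + (36 + 2*(-41)**2)) = (15887 + (-3 + sqrt(64 + 1)/8)*91)*(20344 + (36 + 2*1681)) = (15887 + (-3 + sqrt(65)/8)*91)*(20344 + (36 + 3362)) = (15887 + (-273 + 91*sqrt(65)/8))*(20344 + 3398) = (15614 + 91*sqrt(65)/8)*23742 = 370707588 + 1080261*sqrt(65)/4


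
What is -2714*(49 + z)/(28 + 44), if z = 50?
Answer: -14927/4 ≈ -3731.8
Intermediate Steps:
-2714*(49 + z)/(28 + 44) = -2714*(49 + 50)/(28 + 44) = -268686/72 = -2714*11/8 = -14927/4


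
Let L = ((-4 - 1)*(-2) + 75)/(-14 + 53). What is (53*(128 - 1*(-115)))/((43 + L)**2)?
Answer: 19588959/3104644 ≈ 6.3096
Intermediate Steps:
L = 85/39 (L = (-5*(-2) + 75)/39 = (10 + 75)*(1/39) = 85*(1/39) = 85/39 ≈ 2.1795)
(53*(128 - 1*(-115)))/((43 + L)**2) = (53*(128 - 1*(-115)))/((43 + 85/39)**2) = (53*(128 + 115))/((1762/39)**2) = (53*243)/(3104644/1521) = 12879*(1521/3104644) = 19588959/3104644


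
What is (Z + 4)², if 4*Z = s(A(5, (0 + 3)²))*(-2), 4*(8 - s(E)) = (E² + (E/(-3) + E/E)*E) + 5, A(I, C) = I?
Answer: 100/9 ≈ 11.111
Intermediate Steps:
s(E) = 27/4 - E²/4 - E*(1 - E/3)/4 (s(E) = 8 - ((E² + (E/(-3) + E/E)*E) + 5)/4 = 8 - ((E² + (E*(-⅓) + 1)*E) + 5)/4 = 8 - ((E² + (-E/3 + 1)*E) + 5)/4 = 8 - ((E² + (1 - E/3)*E) + 5)/4 = 8 - ((E² + E*(1 - E/3)) + 5)/4 = 8 - (5 + E² + E*(1 - E/3))/4 = 8 + (-5/4 - E²/4 - E*(1 - E/3)/4) = 27/4 - E²/4 - E*(1 - E/3)/4)
Z = -⅔ (Z = ((27/4 - ¼*5 - ⅙*5²)*(-2))/4 = ((27/4 - 5/4 - ⅙*25)*(-2))/4 = ((27/4 - 5/4 - 25/6)*(-2))/4 = ((4/3)*(-2))/4 = (¼)*(-8/3) = -⅔ ≈ -0.66667)
(Z + 4)² = (-⅔ + 4)² = (10/3)² = 100/9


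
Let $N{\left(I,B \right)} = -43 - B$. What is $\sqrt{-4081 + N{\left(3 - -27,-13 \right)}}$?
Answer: $i \sqrt{4111} \approx 64.117 i$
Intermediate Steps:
$\sqrt{-4081 + N{\left(3 - -27,-13 \right)}} = \sqrt{-4081 - 30} = \sqrt{-4111} = i \sqrt{4111}$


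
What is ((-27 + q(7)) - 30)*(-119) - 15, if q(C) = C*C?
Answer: 937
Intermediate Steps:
q(C) = C²
((-27 + q(7)) - 30)*(-119) - 15 = ((-27 + 7²) - 30)*(-119) - 15 = ((-27 + 49) - 30)*(-119) - 15 = (22 - 30)*(-119) - 15 = -8*(-119) - 15 = 952 - 15 = 937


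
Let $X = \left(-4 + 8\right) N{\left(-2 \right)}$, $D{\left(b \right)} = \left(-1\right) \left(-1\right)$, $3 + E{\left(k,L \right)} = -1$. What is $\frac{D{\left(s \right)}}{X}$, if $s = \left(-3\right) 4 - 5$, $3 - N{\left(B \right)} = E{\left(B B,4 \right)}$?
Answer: $\frac{1}{28} \approx 0.035714$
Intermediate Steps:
$E{\left(k,L \right)} = -4$ ($E{\left(k,L \right)} = -3 - 1 = -4$)
$N{\left(B \right)} = 7$ ($N{\left(B \right)} = 3 - -4 = 3 + 4 = 7$)
$s = -17$ ($s = -12 - 5 = -17$)
$D{\left(b \right)} = 1$
$X = 28$ ($X = \left(-4 + 8\right) 7 = 4 \cdot 7 = 28$)
$\frac{D{\left(s \right)}}{X} = 1 \cdot \frac{1}{28} = \frac{1}{28}$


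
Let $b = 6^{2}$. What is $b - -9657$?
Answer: $9693$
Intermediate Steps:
$b = 36$
$b - -9657 = 36 - -9657 = 36 + 9657 = 9693$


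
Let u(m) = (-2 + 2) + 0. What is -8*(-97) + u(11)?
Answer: 776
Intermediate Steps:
u(m) = 0 (u(m) = 0 + 0 = 0)
-8*(-97) + u(11) = -8*(-97) + 0 = 776 + 0 = 776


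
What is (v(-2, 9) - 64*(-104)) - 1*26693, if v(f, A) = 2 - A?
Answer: -20044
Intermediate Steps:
(v(-2, 9) - 64*(-104)) - 1*26693 = ((2 - 1*9) - 64*(-104)) - 1*26693 = ((2 - 9) + 6656) - 26693 = (-7 + 6656) - 26693 = 6649 - 26693 = -20044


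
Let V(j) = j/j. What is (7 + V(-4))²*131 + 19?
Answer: 8403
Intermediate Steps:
V(j) = 1
(7 + V(-4))²*131 + 19 = (7 + 1)²*131 + 19 = 8²*131 + 19 = 64*131 + 19 = 8384 + 19 = 8403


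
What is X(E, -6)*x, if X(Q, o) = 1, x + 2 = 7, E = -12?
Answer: 5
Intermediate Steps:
x = 5 (x = -2 + 7 = 5)
X(E, -6)*x = 1*5 = 5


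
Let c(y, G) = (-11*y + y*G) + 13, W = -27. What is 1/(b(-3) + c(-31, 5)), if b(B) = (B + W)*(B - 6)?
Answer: 1/469 ≈ 0.0021322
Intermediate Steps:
c(y, G) = 13 - 11*y + G*y (c(y, G) = (-11*y + G*y) + 13 = 13 - 11*y + G*y)
b(B) = (-27 + B)*(-6 + B) (b(B) = (B - 27)*(B - 6) = (-27 + B)*(-6 + B))
1/(b(-3) + c(-31, 5)) = 1/((162 + (-3)² - 33*(-3)) + (13 - 11*(-31) + 5*(-31))) = 1/((162 + 9 + 99) + (13 + 341 - 155)) = 1/(270 + 199) = 1/469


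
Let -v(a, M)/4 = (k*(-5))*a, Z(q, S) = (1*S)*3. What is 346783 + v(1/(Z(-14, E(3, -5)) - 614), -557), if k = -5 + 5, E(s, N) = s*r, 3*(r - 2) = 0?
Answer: 346783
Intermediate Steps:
r = 2 (r = 2 + (1/3)*0 = 2 + 0 = 2)
E(s, N) = 2*s (E(s, N) = s*2 = 2*s)
Z(q, S) = 3*S (Z(q, S) = S*3 = 3*S)
k = 0
v(a, M) = 0 (v(a, M) = -4*0*(-5)*a = -0*a = -4*0 = 0)
346783 + v(1/(Z(-14, E(3, -5)) - 614), -557) = 346783 + 0 = 346783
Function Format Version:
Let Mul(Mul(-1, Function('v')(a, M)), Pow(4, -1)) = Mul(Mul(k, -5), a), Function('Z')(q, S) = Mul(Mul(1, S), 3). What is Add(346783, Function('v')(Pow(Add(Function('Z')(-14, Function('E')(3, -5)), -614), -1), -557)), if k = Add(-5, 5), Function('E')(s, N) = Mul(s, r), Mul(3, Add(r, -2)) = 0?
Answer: 346783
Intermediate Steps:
r = 2 (r = Add(2, Mul(Rational(1, 3), 0)) = Add(2, 0) = 2)
Function('E')(s, N) = Mul(2, s) (Function('E')(s, N) = Mul(s, 2) = Mul(2, s))
Function('Z')(q, S) = Mul(3, S) (Function('Z')(q, S) = Mul(S, 3) = Mul(3, S))
k = 0
Function('v')(a, M) = 0 (Function('v')(a, M) = Mul(-4, Mul(Mul(0, -5), a)) = Mul(-4, Mul(0, a)) = Mul(-4, 0) = 0)
Add(346783, Function('v')(Pow(Add(Function('Z')(-14, Function('E')(3, -5)), -614), -1), -557)) = Add(346783, 0) = 346783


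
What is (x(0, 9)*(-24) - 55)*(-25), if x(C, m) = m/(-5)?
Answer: 295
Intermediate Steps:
x(C, m) = -m/5 (x(C, m) = m*(-⅕) = -m/5)
(x(0, 9)*(-24) - 55)*(-25) = (-⅕*9*(-24) - 55)*(-25) = (-9/5*(-24) - 55)*(-25) = (216/5 - 55)*(-25) = -59/5*(-25) = 295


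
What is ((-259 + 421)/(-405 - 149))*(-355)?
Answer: 28755/277 ≈ 103.81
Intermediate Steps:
((-259 + 421)/(-405 - 149))*(-355) = (162/(-554))*(-355) = (162*(-1/554))*(-355) = -81/277*(-355) = 28755/277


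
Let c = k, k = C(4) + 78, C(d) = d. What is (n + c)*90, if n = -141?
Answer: -5310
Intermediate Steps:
k = 82 (k = 4 + 78 = 82)
c = 82
(n + c)*90 = (-141 + 82)*90 = -59*90 = -5310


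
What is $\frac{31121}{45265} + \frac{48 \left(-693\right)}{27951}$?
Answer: $- \frac{250229}{497915} \approx -0.50255$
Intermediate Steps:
$\frac{31121}{45265} + \frac{48 \left(-693\right)}{27951} = 31121 \cdot \frac{1}{45265} - \frac{144}{121} = \frac{31121}{45265} - \frac{144}{121} = - \frac{250229}{497915}$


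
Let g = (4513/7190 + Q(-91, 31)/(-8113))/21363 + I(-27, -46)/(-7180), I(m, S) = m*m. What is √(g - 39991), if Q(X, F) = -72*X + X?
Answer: I*√18149258576107115031816202039265/21303343039190 ≈ 199.98*I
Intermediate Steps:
I(m, S) = m²
Q(X, F) = -71*X
g = -4326279930607/42606686078380 (g = (4513/7190 - 71*(-91)/(-8113))/21363 + (-27)²/(-7180) = (4513*(1/7190) + 6461*(-1/8113))*(1/21363) + 729*(-1/7180) = (4513/7190 - 923/1159)*(1/21363) - 729/7180 = -1405803/8333210*1/21363 - 729/7180 = -468601/59340788410 - 729/7180 = -4326279930607/42606686078380 ≈ -0.10154)
√(g - 39991) = √(-4326279930607/42606686078380 - 39991) = √(-1703888309240425187/42606686078380) = I*√18149258576107115031816202039265/21303343039190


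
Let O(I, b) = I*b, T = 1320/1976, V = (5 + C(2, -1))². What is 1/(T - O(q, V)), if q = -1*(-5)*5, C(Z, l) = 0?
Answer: -247/154210 ≈ -0.0016017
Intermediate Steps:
V = 25 (V = (5 + 0)² = 5² = 25)
T = 165/247 (T = 1320*(1/1976) = 165/247 ≈ 0.66802)
q = 25 (q = 5*5 = 25)
1/(T - O(q, V)) = 1/(165/247 - 25*25) = 1/(165/247 - 1*625) = 1/(165/247 - 625) = 1/(-154210/247) = -247/154210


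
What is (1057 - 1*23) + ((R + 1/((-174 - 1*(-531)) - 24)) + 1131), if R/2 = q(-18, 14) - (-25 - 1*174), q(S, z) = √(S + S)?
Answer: 853480/333 + 12*I ≈ 2563.0 + 12.0*I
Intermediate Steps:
q(S, z) = √2*√S (q(S, z) = √(2*S) = √2*√S)
R = 398 + 12*I (R = 2*(√2*√(-18) - (-25 - 1*174)) = 2*(√2*(3*I*√2) - (-25 - 174)) = 2*(6*I - 1*(-199)) = 2*(6*I + 199) = 2*(199 + 6*I) = 398 + 12*I ≈ 398.0 + 12.0*I)
(1057 - 1*23) + ((R + 1/((-174 - 1*(-531)) - 24)) + 1131) = (1057 - 1*23) + (((398 + 12*I) + 1/((-174 - 1*(-531)) - 24)) + 1131) = (1057 - 23) + (((398 + 12*I) + 1/((-174 + 531) - 24)) + 1131) = 1034 + (((398 + 12*I) + 1/(357 - 24)) + 1131) = 1034 + (((398 + 12*I) + 1/333) + 1131) = 1034 + ((132535/333 + 12*I) + 1131) = 1034 + (509158/333 + 12*I) = 853480/333 + 12*I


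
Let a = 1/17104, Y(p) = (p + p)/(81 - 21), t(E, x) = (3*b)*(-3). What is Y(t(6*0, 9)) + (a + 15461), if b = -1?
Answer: 1322250381/85520 ≈ 15461.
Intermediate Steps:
t(E, x) = 9 (t(E, x) = (3*(-1))*(-3) = -3*(-3) = 9)
Y(p) = p/30 (Y(p) = (2*p)/60 = (2*p)*(1/60) = p/30)
a = 1/17104 ≈ 5.8466e-5
Y(t(6*0, 9)) + (a + 15461) = (1/30)*9 + (1/17104 + 15461) = 3/10 + 264444945/17104 = 1322250381/85520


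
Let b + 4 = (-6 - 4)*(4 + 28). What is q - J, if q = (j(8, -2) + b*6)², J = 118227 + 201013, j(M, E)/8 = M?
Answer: 3215160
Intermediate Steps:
j(M, E) = 8*M
b = -324 (b = -4 + (-6 - 4)*(4 + 28) = -4 - 10*32 = -4 - 320 = -324)
J = 319240
q = 3534400 (q = (8*8 - 324*6)² = (64 - 1944)² = (-1880)² = 3534400)
q - J = 3534400 - 1*319240 = 3534400 - 319240 = 3215160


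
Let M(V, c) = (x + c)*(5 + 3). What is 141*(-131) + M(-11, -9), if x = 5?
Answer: -18503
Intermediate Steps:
M(V, c) = 40 + 8*c (M(V, c) = (5 + c)*(5 + 3) = (5 + c)*8 = 40 + 8*c)
141*(-131) + M(-11, -9) = 141*(-131) + (40 + 8*(-9)) = -18471 + (40 - 72) = -18471 - 32 = -18503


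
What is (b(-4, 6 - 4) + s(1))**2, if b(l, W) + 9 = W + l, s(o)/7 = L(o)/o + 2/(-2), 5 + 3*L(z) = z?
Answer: 6724/9 ≈ 747.11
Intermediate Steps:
L(z) = -5/3 + z/3
s(o) = -7 + 7*(-5/3 + o/3)/o (s(o) = 7*((-5/3 + o/3)/o + 2/(-2)) = 7*((-5/3 + o/3)/o + 2*(-1/2)) = 7*((-5/3 + o/3)/o - 1) = 7*(-1 + (-5/3 + o/3)/o) = -7 + 7*(-5/3 + o/3)/o)
b(l, W) = -9 + W + l (b(l, W) = -9 + (W + l) = -9 + W + l)
(b(-4, 6 - 4) + s(1))**2 = ((-9 + (6 - 4) - 4) + (7/3)*(-5 - 2*1)/1)**2 = ((-9 + 2 - 4) + (7/3)*1*(-5 - 2))**2 = (-11 + (7/3)*1*(-7))**2 = (-11 - 49/3)**2 = (-82/3)**2 = 6724/9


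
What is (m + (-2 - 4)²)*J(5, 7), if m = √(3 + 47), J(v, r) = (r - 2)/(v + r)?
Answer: 15 + 25*√2/12 ≈ 17.946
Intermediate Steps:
J(v, r) = (-2 + r)/(r + v)
m = 5*√2 (m = √50 = 5*√2 ≈ 7.0711)
(m + (-2 - 4)²)*J(5, 7) = (5*√2 + (-2 - 4)²)*((-2 + 7)/(7 + 5)) = (5*√2 + (-6)²)*(5/12) = (5*√2 + 36)*((1/12)*5) = (36 + 5*√2)*(5/12) = 15 + 25*√2/12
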